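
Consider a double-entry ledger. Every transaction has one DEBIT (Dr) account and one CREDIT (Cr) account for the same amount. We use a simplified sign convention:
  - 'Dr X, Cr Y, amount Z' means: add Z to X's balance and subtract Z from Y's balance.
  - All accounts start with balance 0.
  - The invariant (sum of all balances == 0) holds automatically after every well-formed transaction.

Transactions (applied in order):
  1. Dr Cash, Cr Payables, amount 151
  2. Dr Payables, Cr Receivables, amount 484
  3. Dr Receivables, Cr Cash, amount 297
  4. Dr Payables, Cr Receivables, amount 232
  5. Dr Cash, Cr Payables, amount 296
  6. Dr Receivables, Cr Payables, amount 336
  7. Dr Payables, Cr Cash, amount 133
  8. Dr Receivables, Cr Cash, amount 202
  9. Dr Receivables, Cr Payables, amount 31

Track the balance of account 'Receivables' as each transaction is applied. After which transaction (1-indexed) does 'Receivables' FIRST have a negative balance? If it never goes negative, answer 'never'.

After txn 1: Receivables=0
After txn 2: Receivables=-484

Answer: 2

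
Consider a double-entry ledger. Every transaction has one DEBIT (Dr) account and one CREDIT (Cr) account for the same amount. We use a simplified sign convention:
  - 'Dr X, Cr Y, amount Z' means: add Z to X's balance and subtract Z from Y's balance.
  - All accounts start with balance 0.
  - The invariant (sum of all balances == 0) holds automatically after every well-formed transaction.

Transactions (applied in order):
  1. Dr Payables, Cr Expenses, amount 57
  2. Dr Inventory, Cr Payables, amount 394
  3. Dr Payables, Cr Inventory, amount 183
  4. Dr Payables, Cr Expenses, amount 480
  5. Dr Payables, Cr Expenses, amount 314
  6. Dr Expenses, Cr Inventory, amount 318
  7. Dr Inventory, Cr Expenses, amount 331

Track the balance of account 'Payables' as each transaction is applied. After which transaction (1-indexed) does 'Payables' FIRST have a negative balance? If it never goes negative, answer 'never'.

Answer: 2

Derivation:
After txn 1: Payables=57
After txn 2: Payables=-337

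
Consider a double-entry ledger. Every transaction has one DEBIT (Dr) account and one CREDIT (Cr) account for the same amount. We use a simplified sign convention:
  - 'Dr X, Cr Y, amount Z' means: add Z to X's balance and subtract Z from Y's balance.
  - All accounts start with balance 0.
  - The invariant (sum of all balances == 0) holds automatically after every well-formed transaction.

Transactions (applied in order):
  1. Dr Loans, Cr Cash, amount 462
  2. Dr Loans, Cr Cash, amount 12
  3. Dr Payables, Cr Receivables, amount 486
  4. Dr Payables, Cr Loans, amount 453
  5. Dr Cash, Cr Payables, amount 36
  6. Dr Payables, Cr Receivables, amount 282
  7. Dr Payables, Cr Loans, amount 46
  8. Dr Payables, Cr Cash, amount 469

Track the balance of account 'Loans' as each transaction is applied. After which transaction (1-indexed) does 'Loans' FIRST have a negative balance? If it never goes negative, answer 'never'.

Answer: 7

Derivation:
After txn 1: Loans=462
After txn 2: Loans=474
After txn 3: Loans=474
After txn 4: Loans=21
After txn 5: Loans=21
After txn 6: Loans=21
After txn 7: Loans=-25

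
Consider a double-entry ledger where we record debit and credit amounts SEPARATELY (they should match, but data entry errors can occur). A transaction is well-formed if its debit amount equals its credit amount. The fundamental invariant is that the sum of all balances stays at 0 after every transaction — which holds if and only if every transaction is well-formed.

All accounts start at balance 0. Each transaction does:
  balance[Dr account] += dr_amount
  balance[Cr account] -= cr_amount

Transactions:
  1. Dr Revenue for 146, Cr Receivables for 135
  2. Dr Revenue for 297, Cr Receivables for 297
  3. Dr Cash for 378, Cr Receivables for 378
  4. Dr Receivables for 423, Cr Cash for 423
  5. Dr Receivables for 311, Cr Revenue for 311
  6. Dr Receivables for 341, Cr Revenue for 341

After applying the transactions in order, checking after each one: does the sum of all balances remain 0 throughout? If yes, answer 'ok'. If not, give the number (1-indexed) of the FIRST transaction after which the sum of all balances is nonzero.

Answer: 1

Derivation:
After txn 1: dr=146 cr=135 sum_balances=11
After txn 2: dr=297 cr=297 sum_balances=11
After txn 3: dr=378 cr=378 sum_balances=11
After txn 4: dr=423 cr=423 sum_balances=11
After txn 5: dr=311 cr=311 sum_balances=11
After txn 6: dr=341 cr=341 sum_balances=11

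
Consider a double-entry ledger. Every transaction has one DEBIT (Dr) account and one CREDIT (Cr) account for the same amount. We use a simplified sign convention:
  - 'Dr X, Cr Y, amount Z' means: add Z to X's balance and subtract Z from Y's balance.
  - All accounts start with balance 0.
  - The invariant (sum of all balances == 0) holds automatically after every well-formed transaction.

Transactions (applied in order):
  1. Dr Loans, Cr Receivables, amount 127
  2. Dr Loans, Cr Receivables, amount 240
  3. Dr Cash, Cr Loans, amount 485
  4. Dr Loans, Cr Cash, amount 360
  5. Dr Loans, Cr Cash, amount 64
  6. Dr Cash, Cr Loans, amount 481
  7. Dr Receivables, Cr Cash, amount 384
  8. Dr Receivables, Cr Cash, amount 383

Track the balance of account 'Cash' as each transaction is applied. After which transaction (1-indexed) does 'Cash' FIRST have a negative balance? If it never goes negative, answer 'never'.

After txn 1: Cash=0
After txn 2: Cash=0
After txn 3: Cash=485
After txn 4: Cash=125
After txn 5: Cash=61
After txn 6: Cash=542
After txn 7: Cash=158
After txn 8: Cash=-225

Answer: 8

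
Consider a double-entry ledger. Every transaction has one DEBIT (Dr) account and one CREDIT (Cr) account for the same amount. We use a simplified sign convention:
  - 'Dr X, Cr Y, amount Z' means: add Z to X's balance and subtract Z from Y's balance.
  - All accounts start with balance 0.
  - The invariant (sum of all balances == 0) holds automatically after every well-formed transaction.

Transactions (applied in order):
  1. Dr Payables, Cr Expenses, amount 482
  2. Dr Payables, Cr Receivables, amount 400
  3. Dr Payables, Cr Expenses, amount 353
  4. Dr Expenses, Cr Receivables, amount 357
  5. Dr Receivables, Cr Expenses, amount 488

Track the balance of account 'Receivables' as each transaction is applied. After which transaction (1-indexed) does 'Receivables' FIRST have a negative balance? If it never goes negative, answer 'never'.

Answer: 2

Derivation:
After txn 1: Receivables=0
After txn 2: Receivables=-400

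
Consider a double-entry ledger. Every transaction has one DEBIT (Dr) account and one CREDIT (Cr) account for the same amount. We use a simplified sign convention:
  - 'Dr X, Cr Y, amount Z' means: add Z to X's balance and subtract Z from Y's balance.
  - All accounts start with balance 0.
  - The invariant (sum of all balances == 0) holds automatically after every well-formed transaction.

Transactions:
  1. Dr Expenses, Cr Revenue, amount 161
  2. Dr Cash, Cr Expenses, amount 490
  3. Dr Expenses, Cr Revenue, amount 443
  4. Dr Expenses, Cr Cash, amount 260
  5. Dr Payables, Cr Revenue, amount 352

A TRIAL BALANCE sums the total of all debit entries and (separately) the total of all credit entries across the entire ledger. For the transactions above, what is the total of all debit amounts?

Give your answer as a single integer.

Txn 1: debit+=161
Txn 2: debit+=490
Txn 3: debit+=443
Txn 4: debit+=260
Txn 5: debit+=352
Total debits = 1706

Answer: 1706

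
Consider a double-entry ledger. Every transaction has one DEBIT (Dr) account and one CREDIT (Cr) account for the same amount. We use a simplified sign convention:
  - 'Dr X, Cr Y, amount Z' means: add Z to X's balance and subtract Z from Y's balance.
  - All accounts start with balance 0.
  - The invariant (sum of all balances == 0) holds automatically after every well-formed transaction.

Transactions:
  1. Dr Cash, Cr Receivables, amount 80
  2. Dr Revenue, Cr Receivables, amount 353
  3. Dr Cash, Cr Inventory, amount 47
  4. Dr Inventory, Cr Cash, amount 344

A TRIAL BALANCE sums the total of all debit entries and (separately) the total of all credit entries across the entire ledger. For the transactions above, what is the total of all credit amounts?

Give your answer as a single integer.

Txn 1: credit+=80
Txn 2: credit+=353
Txn 3: credit+=47
Txn 4: credit+=344
Total credits = 824

Answer: 824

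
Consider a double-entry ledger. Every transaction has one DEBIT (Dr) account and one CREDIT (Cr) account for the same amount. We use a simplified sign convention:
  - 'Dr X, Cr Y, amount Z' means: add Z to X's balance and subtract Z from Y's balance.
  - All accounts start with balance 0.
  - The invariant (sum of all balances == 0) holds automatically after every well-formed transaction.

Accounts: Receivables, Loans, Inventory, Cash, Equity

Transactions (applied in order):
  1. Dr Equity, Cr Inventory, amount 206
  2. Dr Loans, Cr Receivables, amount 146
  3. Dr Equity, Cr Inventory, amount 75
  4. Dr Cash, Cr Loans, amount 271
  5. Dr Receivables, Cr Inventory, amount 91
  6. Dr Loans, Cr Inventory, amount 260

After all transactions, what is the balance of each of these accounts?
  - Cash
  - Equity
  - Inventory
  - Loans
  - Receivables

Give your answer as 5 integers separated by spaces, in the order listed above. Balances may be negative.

Answer: 271 281 -632 135 -55

Derivation:
After txn 1 (Dr Equity, Cr Inventory, amount 206): Equity=206 Inventory=-206
After txn 2 (Dr Loans, Cr Receivables, amount 146): Equity=206 Inventory=-206 Loans=146 Receivables=-146
After txn 3 (Dr Equity, Cr Inventory, amount 75): Equity=281 Inventory=-281 Loans=146 Receivables=-146
After txn 4 (Dr Cash, Cr Loans, amount 271): Cash=271 Equity=281 Inventory=-281 Loans=-125 Receivables=-146
After txn 5 (Dr Receivables, Cr Inventory, amount 91): Cash=271 Equity=281 Inventory=-372 Loans=-125 Receivables=-55
After txn 6 (Dr Loans, Cr Inventory, amount 260): Cash=271 Equity=281 Inventory=-632 Loans=135 Receivables=-55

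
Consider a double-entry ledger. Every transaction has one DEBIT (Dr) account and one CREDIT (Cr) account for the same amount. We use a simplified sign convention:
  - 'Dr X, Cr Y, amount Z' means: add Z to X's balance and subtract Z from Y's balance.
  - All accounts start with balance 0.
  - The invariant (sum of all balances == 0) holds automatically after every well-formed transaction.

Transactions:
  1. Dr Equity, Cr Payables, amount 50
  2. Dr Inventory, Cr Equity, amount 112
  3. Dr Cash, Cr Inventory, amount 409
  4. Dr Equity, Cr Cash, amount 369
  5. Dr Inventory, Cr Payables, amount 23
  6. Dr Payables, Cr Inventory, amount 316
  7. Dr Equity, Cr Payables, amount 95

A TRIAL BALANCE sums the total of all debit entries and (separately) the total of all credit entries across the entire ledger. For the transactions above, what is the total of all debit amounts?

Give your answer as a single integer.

Answer: 1374

Derivation:
Txn 1: debit+=50
Txn 2: debit+=112
Txn 3: debit+=409
Txn 4: debit+=369
Txn 5: debit+=23
Txn 6: debit+=316
Txn 7: debit+=95
Total debits = 1374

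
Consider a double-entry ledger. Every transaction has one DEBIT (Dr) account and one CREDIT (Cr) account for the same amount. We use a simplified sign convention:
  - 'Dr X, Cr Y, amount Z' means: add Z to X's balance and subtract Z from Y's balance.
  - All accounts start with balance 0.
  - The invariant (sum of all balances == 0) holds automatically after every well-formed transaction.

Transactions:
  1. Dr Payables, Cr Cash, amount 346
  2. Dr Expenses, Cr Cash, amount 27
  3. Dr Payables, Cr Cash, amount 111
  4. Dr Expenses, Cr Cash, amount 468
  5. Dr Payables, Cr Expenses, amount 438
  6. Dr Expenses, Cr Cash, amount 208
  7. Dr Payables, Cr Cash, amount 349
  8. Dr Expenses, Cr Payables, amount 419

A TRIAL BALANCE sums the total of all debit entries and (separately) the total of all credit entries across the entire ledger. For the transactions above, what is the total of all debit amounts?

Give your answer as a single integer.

Answer: 2366

Derivation:
Txn 1: debit+=346
Txn 2: debit+=27
Txn 3: debit+=111
Txn 4: debit+=468
Txn 5: debit+=438
Txn 6: debit+=208
Txn 7: debit+=349
Txn 8: debit+=419
Total debits = 2366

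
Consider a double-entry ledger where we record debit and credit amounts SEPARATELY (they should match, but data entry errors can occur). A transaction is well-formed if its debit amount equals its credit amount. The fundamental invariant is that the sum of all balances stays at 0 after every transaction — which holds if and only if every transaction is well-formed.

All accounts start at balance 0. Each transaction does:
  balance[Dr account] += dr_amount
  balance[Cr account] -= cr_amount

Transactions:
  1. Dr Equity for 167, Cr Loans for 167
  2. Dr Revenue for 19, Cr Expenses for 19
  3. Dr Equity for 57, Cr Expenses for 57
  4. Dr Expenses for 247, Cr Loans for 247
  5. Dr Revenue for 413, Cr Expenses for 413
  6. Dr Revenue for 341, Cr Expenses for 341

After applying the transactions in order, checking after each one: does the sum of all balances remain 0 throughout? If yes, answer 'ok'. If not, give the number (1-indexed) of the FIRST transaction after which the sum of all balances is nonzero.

Answer: ok

Derivation:
After txn 1: dr=167 cr=167 sum_balances=0
After txn 2: dr=19 cr=19 sum_balances=0
After txn 3: dr=57 cr=57 sum_balances=0
After txn 4: dr=247 cr=247 sum_balances=0
After txn 5: dr=413 cr=413 sum_balances=0
After txn 6: dr=341 cr=341 sum_balances=0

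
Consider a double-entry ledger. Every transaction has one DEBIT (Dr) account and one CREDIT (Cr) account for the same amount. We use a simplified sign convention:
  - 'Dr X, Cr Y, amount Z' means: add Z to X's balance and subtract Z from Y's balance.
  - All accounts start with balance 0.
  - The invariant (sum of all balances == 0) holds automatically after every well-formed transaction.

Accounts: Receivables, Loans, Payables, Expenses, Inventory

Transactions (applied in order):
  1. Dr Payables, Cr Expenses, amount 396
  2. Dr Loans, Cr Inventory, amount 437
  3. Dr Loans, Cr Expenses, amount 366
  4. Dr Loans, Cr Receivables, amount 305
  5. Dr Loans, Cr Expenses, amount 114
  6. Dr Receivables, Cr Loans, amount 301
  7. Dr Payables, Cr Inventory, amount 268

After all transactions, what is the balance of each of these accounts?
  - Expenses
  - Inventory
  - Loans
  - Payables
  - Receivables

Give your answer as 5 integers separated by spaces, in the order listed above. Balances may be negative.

Answer: -876 -705 921 664 -4

Derivation:
After txn 1 (Dr Payables, Cr Expenses, amount 396): Expenses=-396 Payables=396
After txn 2 (Dr Loans, Cr Inventory, amount 437): Expenses=-396 Inventory=-437 Loans=437 Payables=396
After txn 3 (Dr Loans, Cr Expenses, amount 366): Expenses=-762 Inventory=-437 Loans=803 Payables=396
After txn 4 (Dr Loans, Cr Receivables, amount 305): Expenses=-762 Inventory=-437 Loans=1108 Payables=396 Receivables=-305
After txn 5 (Dr Loans, Cr Expenses, amount 114): Expenses=-876 Inventory=-437 Loans=1222 Payables=396 Receivables=-305
After txn 6 (Dr Receivables, Cr Loans, amount 301): Expenses=-876 Inventory=-437 Loans=921 Payables=396 Receivables=-4
After txn 7 (Dr Payables, Cr Inventory, amount 268): Expenses=-876 Inventory=-705 Loans=921 Payables=664 Receivables=-4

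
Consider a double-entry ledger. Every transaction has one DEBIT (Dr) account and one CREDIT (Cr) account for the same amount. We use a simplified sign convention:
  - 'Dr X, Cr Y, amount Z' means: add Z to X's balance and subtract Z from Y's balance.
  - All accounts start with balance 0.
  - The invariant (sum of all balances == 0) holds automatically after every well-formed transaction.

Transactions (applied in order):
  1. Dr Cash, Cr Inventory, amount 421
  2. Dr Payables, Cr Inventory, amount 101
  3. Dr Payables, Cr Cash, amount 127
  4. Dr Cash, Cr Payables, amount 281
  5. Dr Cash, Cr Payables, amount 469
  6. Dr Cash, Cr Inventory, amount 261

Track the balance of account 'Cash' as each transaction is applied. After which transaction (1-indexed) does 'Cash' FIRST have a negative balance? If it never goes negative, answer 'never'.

After txn 1: Cash=421
After txn 2: Cash=421
After txn 3: Cash=294
After txn 4: Cash=575
After txn 5: Cash=1044
After txn 6: Cash=1305

Answer: never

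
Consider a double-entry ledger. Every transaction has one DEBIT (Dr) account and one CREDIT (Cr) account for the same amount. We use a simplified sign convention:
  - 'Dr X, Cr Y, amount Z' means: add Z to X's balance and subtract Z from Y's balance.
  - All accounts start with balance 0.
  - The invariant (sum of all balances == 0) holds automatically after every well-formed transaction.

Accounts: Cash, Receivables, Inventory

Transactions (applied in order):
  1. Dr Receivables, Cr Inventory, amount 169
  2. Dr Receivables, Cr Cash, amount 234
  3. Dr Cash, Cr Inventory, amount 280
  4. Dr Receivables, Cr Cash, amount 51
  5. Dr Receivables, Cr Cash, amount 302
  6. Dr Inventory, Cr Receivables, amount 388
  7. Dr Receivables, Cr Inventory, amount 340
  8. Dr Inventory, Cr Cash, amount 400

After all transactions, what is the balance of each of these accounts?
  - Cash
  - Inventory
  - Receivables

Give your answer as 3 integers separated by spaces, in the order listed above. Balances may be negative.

Answer: -707 -1 708

Derivation:
After txn 1 (Dr Receivables, Cr Inventory, amount 169): Inventory=-169 Receivables=169
After txn 2 (Dr Receivables, Cr Cash, amount 234): Cash=-234 Inventory=-169 Receivables=403
After txn 3 (Dr Cash, Cr Inventory, amount 280): Cash=46 Inventory=-449 Receivables=403
After txn 4 (Dr Receivables, Cr Cash, amount 51): Cash=-5 Inventory=-449 Receivables=454
After txn 5 (Dr Receivables, Cr Cash, amount 302): Cash=-307 Inventory=-449 Receivables=756
After txn 6 (Dr Inventory, Cr Receivables, amount 388): Cash=-307 Inventory=-61 Receivables=368
After txn 7 (Dr Receivables, Cr Inventory, amount 340): Cash=-307 Inventory=-401 Receivables=708
After txn 8 (Dr Inventory, Cr Cash, amount 400): Cash=-707 Inventory=-1 Receivables=708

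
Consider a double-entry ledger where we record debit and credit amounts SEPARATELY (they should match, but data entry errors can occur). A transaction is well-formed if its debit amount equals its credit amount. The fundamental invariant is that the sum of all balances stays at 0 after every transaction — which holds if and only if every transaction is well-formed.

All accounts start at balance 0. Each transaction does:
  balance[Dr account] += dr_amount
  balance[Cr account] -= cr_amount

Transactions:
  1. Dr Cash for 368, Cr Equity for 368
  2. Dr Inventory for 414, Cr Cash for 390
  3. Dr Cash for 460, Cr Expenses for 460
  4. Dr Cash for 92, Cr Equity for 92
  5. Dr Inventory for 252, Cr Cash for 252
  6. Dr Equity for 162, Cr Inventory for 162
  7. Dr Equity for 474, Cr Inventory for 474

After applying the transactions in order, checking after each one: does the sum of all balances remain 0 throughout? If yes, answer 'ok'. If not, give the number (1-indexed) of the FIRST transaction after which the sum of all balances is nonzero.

After txn 1: dr=368 cr=368 sum_balances=0
After txn 2: dr=414 cr=390 sum_balances=24
After txn 3: dr=460 cr=460 sum_balances=24
After txn 4: dr=92 cr=92 sum_balances=24
After txn 5: dr=252 cr=252 sum_balances=24
After txn 6: dr=162 cr=162 sum_balances=24
After txn 7: dr=474 cr=474 sum_balances=24

Answer: 2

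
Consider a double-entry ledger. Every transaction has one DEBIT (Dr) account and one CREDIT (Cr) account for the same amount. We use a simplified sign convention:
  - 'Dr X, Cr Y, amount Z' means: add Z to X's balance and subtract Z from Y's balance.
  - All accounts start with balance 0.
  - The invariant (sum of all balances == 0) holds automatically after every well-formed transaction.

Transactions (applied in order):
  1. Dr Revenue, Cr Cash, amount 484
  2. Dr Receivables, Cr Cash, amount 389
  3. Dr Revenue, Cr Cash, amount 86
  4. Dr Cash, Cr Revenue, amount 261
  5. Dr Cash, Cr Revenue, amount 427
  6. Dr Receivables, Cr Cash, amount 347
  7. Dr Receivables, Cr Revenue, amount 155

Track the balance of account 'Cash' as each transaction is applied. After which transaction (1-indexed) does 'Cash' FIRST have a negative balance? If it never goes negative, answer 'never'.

Answer: 1

Derivation:
After txn 1: Cash=-484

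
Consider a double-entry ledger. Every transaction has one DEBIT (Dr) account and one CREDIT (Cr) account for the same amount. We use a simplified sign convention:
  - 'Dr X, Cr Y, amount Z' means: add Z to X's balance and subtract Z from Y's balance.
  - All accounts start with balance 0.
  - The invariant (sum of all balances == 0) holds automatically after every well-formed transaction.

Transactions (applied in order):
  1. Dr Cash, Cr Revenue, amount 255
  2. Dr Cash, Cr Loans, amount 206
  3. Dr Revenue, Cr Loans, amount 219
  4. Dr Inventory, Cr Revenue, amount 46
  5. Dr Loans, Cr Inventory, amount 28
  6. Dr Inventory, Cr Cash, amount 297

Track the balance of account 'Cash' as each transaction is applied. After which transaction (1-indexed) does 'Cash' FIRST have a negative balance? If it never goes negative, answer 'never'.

Answer: never

Derivation:
After txn 1: Cash=255
After txn 2: Cash=461
After txn 3: Cash=461
After txn 4: Cash=461
After txn 5: Cash=461
After txn 6: Cash=164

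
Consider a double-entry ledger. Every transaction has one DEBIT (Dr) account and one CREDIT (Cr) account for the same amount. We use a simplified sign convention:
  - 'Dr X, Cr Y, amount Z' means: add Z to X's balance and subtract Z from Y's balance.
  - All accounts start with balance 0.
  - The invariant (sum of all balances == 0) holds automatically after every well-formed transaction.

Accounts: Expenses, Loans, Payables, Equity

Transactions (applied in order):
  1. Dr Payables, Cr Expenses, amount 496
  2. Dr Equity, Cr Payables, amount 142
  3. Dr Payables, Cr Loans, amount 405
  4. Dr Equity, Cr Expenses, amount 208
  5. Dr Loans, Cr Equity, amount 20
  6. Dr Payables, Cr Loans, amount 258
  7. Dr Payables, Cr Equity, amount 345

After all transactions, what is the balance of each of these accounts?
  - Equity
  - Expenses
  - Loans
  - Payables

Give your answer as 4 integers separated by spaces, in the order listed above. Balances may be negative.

After txn 1 (Dr Payables, Cr Expenses, amount 496): Expenses=-496 Payables=496
After txn 2 (Dr Equity, Cr Payables, amount 142): Equity=142 Expenses=-496 Payables=354
After txn 3 (Dr Payables, Cr Loans, amount 405): Equity=142 Expenses=-496 Loans=-405 Payables=759
After txn 4 (Dr Equity, Cr Expenses, amount 208): Equity=350 Expenses=-704 Loans=-405 Payables=759
After txn 5 (Dr Loans, Cr Equity, amount 20): Equity=330 Expenses=-704 Loans=-385 Payables=759
After txn 6 (Dr Payables, Cr Loans, amount 258): Equity=330 Expenses=-704 Loans=-643 Payables=1017
After txn 7 (Dr Payables, Cr Equity, amount 345): Equity=-15 Expenses=-704 Loans=-643 Payables=1362

Answer: -15 -704 -643 1362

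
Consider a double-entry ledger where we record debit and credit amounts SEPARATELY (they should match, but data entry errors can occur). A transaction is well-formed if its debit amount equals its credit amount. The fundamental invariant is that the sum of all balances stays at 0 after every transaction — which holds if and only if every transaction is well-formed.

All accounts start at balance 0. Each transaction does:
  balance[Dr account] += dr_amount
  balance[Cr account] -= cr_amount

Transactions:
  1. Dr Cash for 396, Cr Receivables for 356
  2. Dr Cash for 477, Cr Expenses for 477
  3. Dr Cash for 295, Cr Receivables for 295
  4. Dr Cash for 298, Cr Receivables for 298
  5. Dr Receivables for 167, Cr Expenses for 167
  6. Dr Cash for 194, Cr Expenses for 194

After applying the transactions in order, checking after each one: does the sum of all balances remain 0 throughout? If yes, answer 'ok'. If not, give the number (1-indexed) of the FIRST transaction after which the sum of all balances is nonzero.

Answer: 1

Derivation:
After txn 1: dr=396 cr=356 sum_balances=40
After txn 2: dr=477 cr=477 sum_balances=40
After txn 3: dr=295 cr=295 sum_balances=40
After txn 4: dr=298 cr=298 sum_balances=40
After txn 5: dr=167 cr=167 sum_balances=40
After txn 6: dr=194 cr=194 sum_balances=40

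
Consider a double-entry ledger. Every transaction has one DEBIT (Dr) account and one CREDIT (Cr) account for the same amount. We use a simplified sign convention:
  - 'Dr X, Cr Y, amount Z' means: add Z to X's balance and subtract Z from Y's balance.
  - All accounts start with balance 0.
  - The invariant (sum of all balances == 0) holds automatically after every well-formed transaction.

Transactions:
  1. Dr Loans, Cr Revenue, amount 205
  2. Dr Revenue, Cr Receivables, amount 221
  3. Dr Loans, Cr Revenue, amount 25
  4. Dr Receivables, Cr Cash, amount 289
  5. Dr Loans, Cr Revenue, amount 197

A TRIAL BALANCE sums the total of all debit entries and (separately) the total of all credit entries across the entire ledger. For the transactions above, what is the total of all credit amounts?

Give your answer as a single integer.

Answer: 937

Derivation:
Txn 1: credit+=205
Txn 2: credit+=221
Txn 3: credit+=25
Txn 4: credit+=289
Txn 5: credit+=197
Total credits = 937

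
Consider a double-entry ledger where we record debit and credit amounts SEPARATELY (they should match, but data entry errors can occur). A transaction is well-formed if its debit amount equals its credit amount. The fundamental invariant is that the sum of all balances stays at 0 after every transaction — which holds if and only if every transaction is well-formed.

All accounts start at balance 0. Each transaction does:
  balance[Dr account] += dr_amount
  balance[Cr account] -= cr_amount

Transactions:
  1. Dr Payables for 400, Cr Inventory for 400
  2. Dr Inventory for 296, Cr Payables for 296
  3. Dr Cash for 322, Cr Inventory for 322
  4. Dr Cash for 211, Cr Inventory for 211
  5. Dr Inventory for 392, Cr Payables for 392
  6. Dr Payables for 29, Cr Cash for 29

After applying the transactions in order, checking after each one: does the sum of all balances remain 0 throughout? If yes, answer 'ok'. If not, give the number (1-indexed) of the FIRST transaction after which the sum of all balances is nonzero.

After txn 1: dr=400 cr=400 sum_balances=0
After txn 2: dr=296 cr=296 sum_balances=0
After txn 3: dr=322 cr=322 sum_balances=0
After txn 4: dr=211 cr=211 sum_balances=0
After txn 5: dr=392 cr=392 sum_balances=0
After txn 6: dr=29 cr=29 sum_balances=0

Answer: ok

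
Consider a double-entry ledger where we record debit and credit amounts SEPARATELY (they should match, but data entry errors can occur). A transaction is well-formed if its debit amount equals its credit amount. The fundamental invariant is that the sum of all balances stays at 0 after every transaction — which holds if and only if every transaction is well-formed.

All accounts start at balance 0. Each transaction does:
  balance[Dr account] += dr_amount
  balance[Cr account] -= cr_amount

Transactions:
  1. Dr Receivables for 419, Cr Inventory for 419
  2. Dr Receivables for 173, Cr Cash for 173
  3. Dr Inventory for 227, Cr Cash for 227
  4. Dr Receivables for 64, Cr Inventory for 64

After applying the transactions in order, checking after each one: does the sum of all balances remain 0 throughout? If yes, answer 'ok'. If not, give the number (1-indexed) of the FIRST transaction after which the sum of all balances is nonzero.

Answer: ok

Derivation:
After txn 1: dr=419 cr=419 sum_balances=0
After txn 2: dr=173 cr=173 sum_balances=0
After txn 3: dr=227 cr=227 sum_balances=0
After txn 4: dr=64 cr=64 sum_balances=0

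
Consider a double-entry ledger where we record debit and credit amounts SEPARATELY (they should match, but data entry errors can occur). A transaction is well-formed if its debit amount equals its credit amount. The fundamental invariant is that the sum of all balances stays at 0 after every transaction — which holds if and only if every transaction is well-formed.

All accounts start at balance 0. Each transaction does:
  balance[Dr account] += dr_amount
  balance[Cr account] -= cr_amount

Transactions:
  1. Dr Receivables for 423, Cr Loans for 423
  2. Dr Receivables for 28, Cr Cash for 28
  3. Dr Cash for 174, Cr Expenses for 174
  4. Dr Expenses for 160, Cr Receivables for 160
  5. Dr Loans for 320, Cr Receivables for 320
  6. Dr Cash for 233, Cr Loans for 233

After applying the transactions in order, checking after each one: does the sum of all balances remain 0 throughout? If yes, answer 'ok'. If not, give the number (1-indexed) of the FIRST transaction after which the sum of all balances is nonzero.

After txn 1: dr=423 cr=423 sum_balances=0
After txn 2: dr=28 cr=28 sum_balances=0
After txn 3: dr=174 cr=174 sum_balances=0
After txn 4: dr=160 cr=160 sum_balances=0
After txn 5: dr=320 cr=320 sum_balances=0
After txn 6: dr=233 cr=233 sum_balances=0

Answer: ok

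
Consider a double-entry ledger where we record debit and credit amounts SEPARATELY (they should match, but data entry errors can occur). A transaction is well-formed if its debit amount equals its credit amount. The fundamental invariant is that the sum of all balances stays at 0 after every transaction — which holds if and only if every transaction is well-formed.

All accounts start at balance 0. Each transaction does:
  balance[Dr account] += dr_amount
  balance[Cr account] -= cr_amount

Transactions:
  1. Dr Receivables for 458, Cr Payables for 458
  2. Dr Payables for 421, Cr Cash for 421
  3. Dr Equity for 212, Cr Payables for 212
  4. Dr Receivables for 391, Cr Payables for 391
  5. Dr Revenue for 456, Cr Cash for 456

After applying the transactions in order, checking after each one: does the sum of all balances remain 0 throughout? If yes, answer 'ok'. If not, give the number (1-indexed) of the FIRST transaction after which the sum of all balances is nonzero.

After txn 1: dr=458 cr=458 sum_balances=0
After txn 2: dr=421 cr=421 sum_balances=0
After txn 3: dr=212 cr=212 sum_balances=0
After txn 4: dr=391 cr=391 sum_balances=0
After txn 5: dr=456 cr=456 sum_balances=0

Answer: ok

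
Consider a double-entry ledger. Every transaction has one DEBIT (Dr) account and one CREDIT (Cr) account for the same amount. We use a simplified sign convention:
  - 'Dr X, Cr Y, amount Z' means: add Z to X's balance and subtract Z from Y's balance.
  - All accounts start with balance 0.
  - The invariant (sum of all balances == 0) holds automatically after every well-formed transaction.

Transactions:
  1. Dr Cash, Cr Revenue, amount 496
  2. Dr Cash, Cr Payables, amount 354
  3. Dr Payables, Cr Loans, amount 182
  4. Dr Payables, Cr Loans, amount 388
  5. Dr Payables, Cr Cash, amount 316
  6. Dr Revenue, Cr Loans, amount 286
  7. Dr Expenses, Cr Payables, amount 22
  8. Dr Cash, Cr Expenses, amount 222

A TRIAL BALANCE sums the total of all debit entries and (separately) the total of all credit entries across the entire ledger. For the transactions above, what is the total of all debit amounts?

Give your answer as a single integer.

Answer: 2266

Derivation:
Txn 1: debit+=496
Txn 2: debit+=354
Txn 3: debit+=182
Txn 4: debit+=388
Txn 5: debit+=316
Txn 6: debit+=286
Txn 7: debit+=22
Txn 8: debit+=222
Total debits = 2266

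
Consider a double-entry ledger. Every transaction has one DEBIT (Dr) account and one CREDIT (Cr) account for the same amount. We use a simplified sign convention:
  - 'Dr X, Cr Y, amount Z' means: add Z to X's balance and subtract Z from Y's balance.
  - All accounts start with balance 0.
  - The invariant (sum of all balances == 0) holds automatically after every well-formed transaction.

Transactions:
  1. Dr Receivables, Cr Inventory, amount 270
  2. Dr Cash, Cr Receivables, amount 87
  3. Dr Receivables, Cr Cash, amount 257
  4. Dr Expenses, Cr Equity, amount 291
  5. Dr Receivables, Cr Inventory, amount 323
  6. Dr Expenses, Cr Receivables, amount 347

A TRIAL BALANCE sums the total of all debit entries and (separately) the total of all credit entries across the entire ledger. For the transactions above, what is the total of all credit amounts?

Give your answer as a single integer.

Txn 1: credit+=270
Txn 2: credit+=87
Txn 3: credit+=257
Txn 4: credit+=291
Txn 5: credit+=323
Txn 6: credit+=347
Total credits = 1575

Answer: 1575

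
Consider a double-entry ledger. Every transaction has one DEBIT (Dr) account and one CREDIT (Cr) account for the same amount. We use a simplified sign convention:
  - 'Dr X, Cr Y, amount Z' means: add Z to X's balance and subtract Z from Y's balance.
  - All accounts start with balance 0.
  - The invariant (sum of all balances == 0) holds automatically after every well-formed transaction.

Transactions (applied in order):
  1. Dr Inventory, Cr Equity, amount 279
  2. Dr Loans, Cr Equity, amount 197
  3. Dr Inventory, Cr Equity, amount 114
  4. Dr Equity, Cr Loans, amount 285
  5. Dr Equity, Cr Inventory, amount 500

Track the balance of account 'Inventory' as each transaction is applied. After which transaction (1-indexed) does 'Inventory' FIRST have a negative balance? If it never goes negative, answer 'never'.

Answer: 5

Derivation:
After txn 1: Inventory=279
After txn 2: Inventory=279
After txn 3: Inventory=393
After txn 4: Inventory=393
After txn 5: Inventory=-107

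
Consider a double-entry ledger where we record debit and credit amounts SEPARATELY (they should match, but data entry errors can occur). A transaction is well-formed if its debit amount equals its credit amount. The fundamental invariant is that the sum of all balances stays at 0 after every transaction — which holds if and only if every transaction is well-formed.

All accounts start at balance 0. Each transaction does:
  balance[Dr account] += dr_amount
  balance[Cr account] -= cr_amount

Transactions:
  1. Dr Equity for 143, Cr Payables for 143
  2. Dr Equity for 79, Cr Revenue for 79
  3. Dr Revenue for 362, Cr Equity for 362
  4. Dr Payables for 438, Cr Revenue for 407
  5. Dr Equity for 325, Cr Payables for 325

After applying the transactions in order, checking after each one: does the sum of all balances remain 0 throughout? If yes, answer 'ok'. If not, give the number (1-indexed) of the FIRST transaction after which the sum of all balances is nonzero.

After txn 1: dr=143 cr=143 sum_balances=0
After txn 2: dr=79 cr=79 sum_balances=0
After txn 3: dr=362 cr=362 sum_balances=0
After txn 4: dr=438 cr=407 sum_balances=31
After txn 5: dr=325 cr=325 sum_balances=31

Answer: 4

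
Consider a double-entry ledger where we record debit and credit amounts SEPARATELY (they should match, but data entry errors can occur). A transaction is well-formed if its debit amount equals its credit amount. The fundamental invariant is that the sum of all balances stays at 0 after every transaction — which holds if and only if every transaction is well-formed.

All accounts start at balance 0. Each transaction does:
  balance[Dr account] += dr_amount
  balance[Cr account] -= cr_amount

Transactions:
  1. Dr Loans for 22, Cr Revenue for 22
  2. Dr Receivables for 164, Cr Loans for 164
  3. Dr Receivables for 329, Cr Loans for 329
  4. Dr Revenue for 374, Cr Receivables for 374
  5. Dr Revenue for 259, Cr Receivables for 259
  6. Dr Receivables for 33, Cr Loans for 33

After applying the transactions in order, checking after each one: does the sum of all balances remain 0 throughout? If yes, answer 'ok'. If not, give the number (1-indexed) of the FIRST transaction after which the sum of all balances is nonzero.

After txn 1: dr=22 cr=22 sum_balances=0
After txn 2: dr=164 cr=164 sum_balances=0
After txn 3: dr=329 cr=329 sum_balances=0
After txn 4: dr=374 cr=374 sum_balances=0
After txn 5: dr=259 cr=259 sum_balances=0
After txn 6: dr=33 cr=33 sum_balances=0

Answer: ok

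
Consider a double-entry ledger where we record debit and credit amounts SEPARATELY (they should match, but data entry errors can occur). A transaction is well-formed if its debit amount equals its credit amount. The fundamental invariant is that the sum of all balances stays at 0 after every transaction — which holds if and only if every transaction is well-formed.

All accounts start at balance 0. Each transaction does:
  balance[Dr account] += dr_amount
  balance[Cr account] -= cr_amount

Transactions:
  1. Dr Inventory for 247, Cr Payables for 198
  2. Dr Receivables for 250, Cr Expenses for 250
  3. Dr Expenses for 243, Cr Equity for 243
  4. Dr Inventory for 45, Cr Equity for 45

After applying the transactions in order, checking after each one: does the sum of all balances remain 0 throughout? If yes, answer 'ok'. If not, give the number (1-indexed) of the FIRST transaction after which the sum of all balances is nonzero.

Answer: 1

Derivation:
After txn 1: dr=247 cr=198 sum_balances=49
After txn 2: dr=250 cr=250 sum_balances=49
After txn 3: dr=243 cr=243 sum_balances=49
After txn 4: dr=45 cr=45 sum_balances=49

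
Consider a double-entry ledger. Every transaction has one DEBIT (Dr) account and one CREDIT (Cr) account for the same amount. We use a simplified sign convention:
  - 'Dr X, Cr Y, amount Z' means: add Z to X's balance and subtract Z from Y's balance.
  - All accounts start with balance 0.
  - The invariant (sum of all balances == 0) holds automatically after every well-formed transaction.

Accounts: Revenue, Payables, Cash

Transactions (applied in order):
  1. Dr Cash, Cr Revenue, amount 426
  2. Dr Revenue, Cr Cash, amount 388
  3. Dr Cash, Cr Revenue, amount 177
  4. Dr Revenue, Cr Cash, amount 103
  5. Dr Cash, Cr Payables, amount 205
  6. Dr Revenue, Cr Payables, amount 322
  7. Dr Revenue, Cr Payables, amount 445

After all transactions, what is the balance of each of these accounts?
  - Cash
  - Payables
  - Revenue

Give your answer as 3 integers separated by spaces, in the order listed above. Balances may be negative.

Answer: 317 -972 655

Derivation:
After txn 1 (Dr Cash, Cr Revenue, amount 426): Cash=426 Revenue=-426
After txn 2 (Dr Revenue, Cr Cash, amount 388): Cash=38 Revenue=-38
After txn 3 (Dr Cash, Cr Revenue, amount 177): Cash=215 Revenue=-215
After txn 4 (Dr Revenue, Cr Cash, amount 103): Cash=112 Revenue=-112
After txn 5 (Dr Cash, Cr Payables, amount 205): Cash=317 Payables=-205 Revenue=-112
After txn 6 (Dr Revenue, Cr Payables, amount 322): Cash=317 Payables=-527 Revenue=210
After txn 7 (Dr Revenue, Cr Payables, amount 445): Cash=317 Payables=-972 Revenue=655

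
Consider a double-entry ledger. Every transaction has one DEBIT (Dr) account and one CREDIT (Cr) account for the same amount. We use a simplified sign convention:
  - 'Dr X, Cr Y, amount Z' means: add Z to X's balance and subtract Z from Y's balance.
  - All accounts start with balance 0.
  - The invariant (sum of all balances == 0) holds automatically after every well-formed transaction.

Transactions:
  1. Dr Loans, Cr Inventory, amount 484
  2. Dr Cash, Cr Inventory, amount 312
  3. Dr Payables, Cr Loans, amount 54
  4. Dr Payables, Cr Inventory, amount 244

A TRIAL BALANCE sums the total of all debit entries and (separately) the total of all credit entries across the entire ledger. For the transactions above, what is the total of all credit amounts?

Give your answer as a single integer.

Answer: 1094

Derivation:
Txn 1: credit+=484
Txn 2: credit+=312
Txn 3: credit+=54
Txn 4: credit+=244
Total credits = 1094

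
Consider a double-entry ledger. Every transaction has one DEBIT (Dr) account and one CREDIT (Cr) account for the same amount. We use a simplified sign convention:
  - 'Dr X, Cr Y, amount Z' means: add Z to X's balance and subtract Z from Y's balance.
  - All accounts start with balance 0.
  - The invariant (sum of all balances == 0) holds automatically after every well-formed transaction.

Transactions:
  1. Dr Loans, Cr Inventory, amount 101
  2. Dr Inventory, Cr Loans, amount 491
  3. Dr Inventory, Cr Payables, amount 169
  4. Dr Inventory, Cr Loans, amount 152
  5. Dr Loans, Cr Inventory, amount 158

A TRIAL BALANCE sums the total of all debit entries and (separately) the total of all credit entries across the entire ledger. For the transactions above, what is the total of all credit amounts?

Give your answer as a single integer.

Answer: 1071

Derivation:
Txn 1: credit+=101
Txn 2: credit+=491
Txn 3: credit+=169
Txn 4: credit+=152
Txn 5: credit+=158
Total credits = 1071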